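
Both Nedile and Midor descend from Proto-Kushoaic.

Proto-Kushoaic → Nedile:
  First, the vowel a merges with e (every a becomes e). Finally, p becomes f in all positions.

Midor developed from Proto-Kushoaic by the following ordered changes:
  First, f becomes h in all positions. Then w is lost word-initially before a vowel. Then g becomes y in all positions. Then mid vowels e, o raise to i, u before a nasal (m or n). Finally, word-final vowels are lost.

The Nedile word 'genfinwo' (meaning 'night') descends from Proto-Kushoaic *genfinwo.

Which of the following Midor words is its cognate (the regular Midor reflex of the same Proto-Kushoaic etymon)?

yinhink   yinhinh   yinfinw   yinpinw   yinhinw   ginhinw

yinhinw

Midor: start from *genfinwo.
  rule 1 (unconditioned shift): genfinwo → genhinwo
  rule 2: no change — genhinwo
  rule 3 (unconditioned shift): genhinwo → yenhinwo
  rule 4 (pre-nasal raising): yenhinwo → yinhinwo
  rule 5 (apocope): yinhinwo → yinhinw
  ⇒ Midor yinhinw
Only 'yinhinw' matches the regular Midor development of *genfinwo.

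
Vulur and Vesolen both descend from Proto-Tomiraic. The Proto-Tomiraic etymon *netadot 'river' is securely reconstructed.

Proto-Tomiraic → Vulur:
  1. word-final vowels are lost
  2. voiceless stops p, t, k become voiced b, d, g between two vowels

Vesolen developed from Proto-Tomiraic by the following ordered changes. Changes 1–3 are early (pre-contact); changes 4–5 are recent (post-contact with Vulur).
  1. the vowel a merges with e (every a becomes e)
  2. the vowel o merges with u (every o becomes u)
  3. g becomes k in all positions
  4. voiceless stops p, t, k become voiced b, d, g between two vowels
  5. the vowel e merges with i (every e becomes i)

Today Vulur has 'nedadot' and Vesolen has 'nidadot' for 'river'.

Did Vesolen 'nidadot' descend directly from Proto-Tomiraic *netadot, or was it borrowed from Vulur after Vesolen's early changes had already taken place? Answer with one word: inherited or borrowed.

borrowed

If inherited, *netadot would pass through all of Vesolen's changes:
Vesolen: *netadot > netedot > netedut > nededut > nididut  (by vowel merger, vowel merger, intervocalic voicing, vowel merger)
If borrowed from Vulur 'nedadot' after the early changes, it would undergo only the recent ones:
  rule 4 (intervocalic voicing): no change (nedadot)
  rule 5 (vowel merger): nedadot → nidadot
  ⇒ as a loan: nidadot
Vesolen 'nidadot' matches the loan outcome 'nidadot', not the inherited 'nididut' — it skipped the early Vesolen changes, so it was borrowed from Vulur.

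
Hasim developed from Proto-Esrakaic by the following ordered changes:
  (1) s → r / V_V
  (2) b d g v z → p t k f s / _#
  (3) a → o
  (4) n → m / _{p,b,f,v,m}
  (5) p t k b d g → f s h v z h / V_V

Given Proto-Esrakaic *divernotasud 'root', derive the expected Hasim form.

Hasim: *divernotasud
  divernotasud → divernotarud   [rhotacism]
  divernotarud → divernotarut   [final devoicing]
  divernotarut → divernotorut   [vowel merger]
  divernotorut (rule 4 does not apply)
  divernotorut → divernosorut   [intervocalic lenition]
  giving Hasim divernosorut.

divernosorut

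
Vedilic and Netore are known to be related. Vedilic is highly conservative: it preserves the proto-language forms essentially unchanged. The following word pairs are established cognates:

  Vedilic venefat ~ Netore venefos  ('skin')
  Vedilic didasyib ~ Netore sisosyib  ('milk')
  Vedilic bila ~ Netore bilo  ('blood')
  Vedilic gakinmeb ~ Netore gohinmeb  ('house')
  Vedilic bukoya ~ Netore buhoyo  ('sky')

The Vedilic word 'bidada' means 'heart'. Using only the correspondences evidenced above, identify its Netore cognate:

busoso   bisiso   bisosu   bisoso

bisoso

didasyib ~ sisosyib — Vedilic d corresponds to Netore s between vowels (before a back vowel).
venefat ~ venefos, didasyib ~ sisosyib — Vedilic a corresponds to Netore o after a consonant, before a consonant other than r, m, n, p, b, f, v.
bila ~ bilo, bukoya ~ buhoyo — Vedilic a corresponds to Netore o word-finally.
Applying these to Vedilic 'bidada':
  bidada → bisada   (d→s between vowels (before a back vowel))
  bisada → bisoda   (a→o after a consonant, before a consonant other than r, m, n, p, b, f, v)
  bisoda → bisosa   (d→s between vowels (before a back vowel))
  bisosa → bisoso   (a→o word-finally)
So the Netore cognate is 'bisoso'.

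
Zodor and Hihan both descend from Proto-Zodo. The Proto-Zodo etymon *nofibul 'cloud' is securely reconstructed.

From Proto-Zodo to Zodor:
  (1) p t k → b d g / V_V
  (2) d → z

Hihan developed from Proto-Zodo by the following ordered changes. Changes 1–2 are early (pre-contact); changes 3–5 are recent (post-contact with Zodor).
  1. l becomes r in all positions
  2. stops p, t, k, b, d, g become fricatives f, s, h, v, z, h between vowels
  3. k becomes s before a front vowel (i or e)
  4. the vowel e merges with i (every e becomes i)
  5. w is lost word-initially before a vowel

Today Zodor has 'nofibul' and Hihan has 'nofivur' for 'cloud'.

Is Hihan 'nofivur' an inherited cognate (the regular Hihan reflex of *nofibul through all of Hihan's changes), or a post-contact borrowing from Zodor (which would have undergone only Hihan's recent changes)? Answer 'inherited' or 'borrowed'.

If inherited, *nofibul would pass through all of Hihan's changes:
Hihan: start from *nofibul.
  rule 1 (unconditioned shift): nofibul → nofibur
  rule 2 (intervocalic lenition): nofibur → nofivur
  rule 3: no change — nofivur
  rule 4: no change — nofivur
  rule 5: no change — nofivur
  ⇒ Hihan nofivur
If borrowed from Zodor 'nofibul' after the early changes, it would undergo only the recent ones:
  rule 3 (palatalisation): no change (nofibul)
  rule 4 (vowel merger): no change (nofibul)
  rule 5 (glide loss): no change (nofibul)
  ⇒ as a loan: nofibul
Hihan 'nofivur' matches the inherited outcome exactly, so it is an inherited cognate, not a loan.

inherited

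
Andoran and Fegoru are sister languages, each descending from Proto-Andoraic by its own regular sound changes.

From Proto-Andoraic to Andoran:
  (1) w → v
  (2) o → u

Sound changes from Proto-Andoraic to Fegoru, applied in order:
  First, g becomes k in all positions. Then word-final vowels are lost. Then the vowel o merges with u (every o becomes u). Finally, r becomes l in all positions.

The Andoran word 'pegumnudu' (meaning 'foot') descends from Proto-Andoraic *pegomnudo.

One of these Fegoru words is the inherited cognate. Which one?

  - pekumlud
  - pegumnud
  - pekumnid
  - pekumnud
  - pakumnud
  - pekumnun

pekumnud

Fegoru: *pegomnudo
  pegomnudo → pekomnudo   [unconditioned shift]
  pekomnudo → pekomnud   [apocope]
  pekomnud → pekumnud   [vowel merger]
  pekumnud (rule 4 does not apply)
  giving Fegoru pekumnud.
The other candidates each miss or misapply at least one Fegoru change.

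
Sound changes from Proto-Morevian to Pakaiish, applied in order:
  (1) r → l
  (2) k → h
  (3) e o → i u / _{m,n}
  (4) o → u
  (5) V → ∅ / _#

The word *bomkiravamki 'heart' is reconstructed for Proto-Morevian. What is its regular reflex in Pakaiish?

bumhilavamh

Pakaiish: *bomkiravamki > bomkilavamki > bomhilavamhi > bumhilavamhi > bumhilavamh  (by unconditioned shift, unconditioned shift, pre-nasal raising, apocope)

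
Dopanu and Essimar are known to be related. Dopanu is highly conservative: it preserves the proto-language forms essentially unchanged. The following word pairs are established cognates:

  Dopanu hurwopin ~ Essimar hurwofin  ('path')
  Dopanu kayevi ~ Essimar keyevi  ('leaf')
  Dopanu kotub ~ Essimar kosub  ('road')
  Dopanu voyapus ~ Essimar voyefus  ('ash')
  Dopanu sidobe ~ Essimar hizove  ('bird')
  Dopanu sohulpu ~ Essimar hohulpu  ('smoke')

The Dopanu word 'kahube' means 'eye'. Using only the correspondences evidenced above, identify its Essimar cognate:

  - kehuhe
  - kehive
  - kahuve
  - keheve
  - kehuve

kayevi ~ keyevi — Dopanu a corresponds to Essimar e after a consonant, before a consonant other than r, m, n, p, b, f, v.
sidobe ~ hizove — Dopanu b corresponds to Essimar v between vowels (before a front vowel).
Applying these to Dopanu 'kahube':
  kahube → kehube   (a→e after a consonant, before a consonant other than r, m, n, p, b, f, v)
  kehube → kehuve   (b→v between vowels (before a front vowel))
So the Essimar cognate is 'kehuve'.

kehuve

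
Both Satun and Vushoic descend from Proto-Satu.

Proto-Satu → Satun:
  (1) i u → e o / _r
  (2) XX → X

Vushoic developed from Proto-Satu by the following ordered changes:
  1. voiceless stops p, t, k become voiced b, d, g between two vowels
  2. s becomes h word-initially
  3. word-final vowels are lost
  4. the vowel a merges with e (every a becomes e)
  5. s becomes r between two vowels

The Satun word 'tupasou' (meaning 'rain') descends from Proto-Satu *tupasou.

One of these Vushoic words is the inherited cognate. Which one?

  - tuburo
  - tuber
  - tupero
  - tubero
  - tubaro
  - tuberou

Vushoic: start from *tupasou.
  rule 1 (intervocalic voicing): tupasou → tubasou
  rule 2: no change — tubasou
  rule 3 (apocope): tubasou → tubaso
  rule 4 (vowel merger): tubaso → tubeso
  rule 5 (rhotacism): tubeso → tubero
  ⇒ Vushoic tubero

tubero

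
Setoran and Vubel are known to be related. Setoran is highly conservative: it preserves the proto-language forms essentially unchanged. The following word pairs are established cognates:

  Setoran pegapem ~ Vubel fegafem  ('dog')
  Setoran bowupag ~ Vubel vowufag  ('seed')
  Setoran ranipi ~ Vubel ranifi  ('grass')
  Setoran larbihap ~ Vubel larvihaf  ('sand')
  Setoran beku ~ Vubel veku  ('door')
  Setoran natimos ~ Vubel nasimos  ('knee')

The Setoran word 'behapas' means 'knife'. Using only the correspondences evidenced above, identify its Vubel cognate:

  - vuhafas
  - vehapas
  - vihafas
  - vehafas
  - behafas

beku ~ veku — Setoran b corresponds to Vubel v word-initially before a front vowel.
bowupag ~ vowufag — Setoran p corresponds to Vubel f between vowels (before a back vowel).
Applying these to Setoran 'behapas':
  behapas → vehapas   (b→v word-initially before a front vowel)
  vehapas → vehafas   (p→f between vowels (before a back vowel))
So the Vubel cognate is 'vehafas'.

vehafas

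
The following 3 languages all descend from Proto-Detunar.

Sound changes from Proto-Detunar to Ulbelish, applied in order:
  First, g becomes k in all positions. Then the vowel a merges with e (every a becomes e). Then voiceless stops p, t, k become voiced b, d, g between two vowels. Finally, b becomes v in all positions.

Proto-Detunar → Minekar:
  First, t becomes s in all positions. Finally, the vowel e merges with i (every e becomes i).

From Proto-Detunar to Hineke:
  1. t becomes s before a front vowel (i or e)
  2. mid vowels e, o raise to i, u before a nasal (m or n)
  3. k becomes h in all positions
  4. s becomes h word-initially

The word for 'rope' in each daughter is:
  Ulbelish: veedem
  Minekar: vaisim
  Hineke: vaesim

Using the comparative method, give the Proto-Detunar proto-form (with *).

Position 4: Ulbelish has d, Minekar has s, Hineke has s. Taking the neighbouring segments as reconstructed: Ulbelish d could go back to *t or *d; Minekar s could go back to *t or *s; Hineke s could go back to *t or *s — the one source consistent with every daughter is *t.
Position 3: Ulbelish has e, Minekar has i, Hineke has e. Hineke preserves e here (none of its changes turn any other segment into e), so the proto-segment is *e.
Position 5: Ulbelish has e, Minekar has i, Hineke has i. Taking the neighbouring segments as reconstructed: Ulbelish e could go back to *a or *e; Minekar i could go back to *e or *i; Hineke i could go back to *e or *i — the one source consistent with every daughter is *e.
Continuing position by position gives *vaetem; check it forward:
Ulbelish: *vaetem > veetem > veedem  (by vowel merger, intervocalic voicing)
Minekar: *vaetem
  vaetem → vaesem   [unconditioned shift]
  vaesem → vaisim   [vowel merger]
  giving Minekar vaisim.
Hineke: *vaetem
  vaetem → vaesem   [palatalisation]
  vaesem → vaesim   [pre-nasal raising]
  vaesim (rule 3 does not apply)
  vaesim (rule 4 does not apply)
  giving Hineke vaesim.
Only *vaetem yields all of Ulbelish veedem, Minekar vaisim, Hineke vaesim.

*vaetem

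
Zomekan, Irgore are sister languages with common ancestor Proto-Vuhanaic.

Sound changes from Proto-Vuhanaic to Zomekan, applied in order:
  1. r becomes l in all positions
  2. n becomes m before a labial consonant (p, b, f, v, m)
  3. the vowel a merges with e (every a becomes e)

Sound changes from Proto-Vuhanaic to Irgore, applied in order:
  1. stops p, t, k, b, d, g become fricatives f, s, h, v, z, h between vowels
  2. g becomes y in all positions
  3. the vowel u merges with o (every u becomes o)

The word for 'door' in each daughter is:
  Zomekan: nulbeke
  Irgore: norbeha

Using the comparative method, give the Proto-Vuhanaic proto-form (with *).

*nurbeka

Position 6: Zomekan has k, Irgore has h. Zomekan preserves k here (none of its changes turn any other segment into k), so the proto-segment is *k.
Position 2: Zomekan has u, Irgore has o. Zomekan preserves u here (none of its changes turn any other segment into u), so the proto-segment is *u.
Position 7: Zomekan has e, Irgore has a. Irgore preserves a here (none of its changes turn any other segment into a), so the proto-segment is *a.
Continuing position by position gives *nurbeka; check it forward:
Zomekan: *nurbeka
  nurbeka → nulbeka   [unconditioned shift]
  nulbeka (rule 2 does not apply)
  nulbeka → nulbeke   [vowel merger]
  giving Zomekan nulbeke.
Irgore: *nurbeka
  nurbeka → nurbeha   [intervocalic lenition]
  nurbeha (rule 2 does not apply)
  nurbeha → norbeha   [vowel merger]
  giving Irgore norbeha.
*nurbeka is the unique common source.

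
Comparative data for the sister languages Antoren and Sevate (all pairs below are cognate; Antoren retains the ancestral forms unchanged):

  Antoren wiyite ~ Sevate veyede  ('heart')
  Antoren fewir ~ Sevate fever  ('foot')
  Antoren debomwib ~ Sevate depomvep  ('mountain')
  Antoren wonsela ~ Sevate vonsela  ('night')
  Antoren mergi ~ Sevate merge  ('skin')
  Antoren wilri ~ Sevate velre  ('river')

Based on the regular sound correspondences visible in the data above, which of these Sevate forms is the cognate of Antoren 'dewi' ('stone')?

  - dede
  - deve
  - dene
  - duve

fewir ~ fever — Antoren w corresponds to Sevate v between vowels (before a front vowel).
mergi ~ merge, wilri ~ velre — Antoren i corresponds to Sevate e word-finally.
Applying these to Antoren 'dewi':
  dewi → devi   (w→v between vowels (before a front vowel))
  devi → deve   (i→e word-finally)
So the Sevate cognate is 'deve'.

deve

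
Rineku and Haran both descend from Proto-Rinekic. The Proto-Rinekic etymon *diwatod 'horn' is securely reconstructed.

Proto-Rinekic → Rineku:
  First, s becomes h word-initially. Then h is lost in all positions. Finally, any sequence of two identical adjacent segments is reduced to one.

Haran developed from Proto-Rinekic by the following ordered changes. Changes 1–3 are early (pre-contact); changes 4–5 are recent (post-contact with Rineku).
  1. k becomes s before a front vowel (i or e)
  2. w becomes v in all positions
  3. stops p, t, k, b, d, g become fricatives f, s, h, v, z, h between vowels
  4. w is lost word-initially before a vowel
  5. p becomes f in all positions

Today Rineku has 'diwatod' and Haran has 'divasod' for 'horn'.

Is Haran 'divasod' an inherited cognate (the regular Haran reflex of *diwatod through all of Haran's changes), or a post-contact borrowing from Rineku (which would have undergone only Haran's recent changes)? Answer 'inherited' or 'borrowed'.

inherited

If inherited, *diwatod would pass through all of Haran's changes:
Haran: start from *diwatod.
  rule 1: no change — diwatod
  rule 2 (unconditioned shift): diwatod → divatod
  rule 3 (intervocalic lenition): divatod → divasod
  rule 4: no change — divasod
  rule 5: no change — divasod
  ⇒ Haran divasod
If borrowed from Rineku 'diwatod' after the early changes, it would undergo only the recent ones:
  rule 4 (glide loss): no change (diwatod)
  rule 5 (unconditioned shift): no change (diwatod)
  ⇒ as a loan: diwatod
Haran 'divasod' matches the inherited outcome exactly, so it is an inherited cognate, not a loan.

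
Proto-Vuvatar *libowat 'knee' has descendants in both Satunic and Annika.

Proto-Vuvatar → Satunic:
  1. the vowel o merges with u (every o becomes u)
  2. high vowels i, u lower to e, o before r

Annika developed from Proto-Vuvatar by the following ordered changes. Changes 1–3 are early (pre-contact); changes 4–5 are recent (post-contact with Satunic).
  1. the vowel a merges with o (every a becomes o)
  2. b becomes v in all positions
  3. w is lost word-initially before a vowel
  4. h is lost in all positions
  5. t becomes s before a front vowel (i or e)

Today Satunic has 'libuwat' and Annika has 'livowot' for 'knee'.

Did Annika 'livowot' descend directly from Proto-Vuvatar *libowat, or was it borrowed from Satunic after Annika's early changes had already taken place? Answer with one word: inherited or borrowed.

inherited

If inherited, *libowat would pass through all of Annika's changes:
Annika: start from *libowat.
  rule 1 (vowel merger): libowat → libowot
  rule 2 (unconditioned shift): libowot → livowot
  rule 3: no change — livowot
  rule 4: no change — livowot
  rule 5: no change — livowot
  ⇒ Annika livowot
If borrowed from Satunic 'libuwat' after the early changes, it would undergo only the recent ones:
  rule 4 (h-loss): no change (libuwat)
  rule 5 (palatalisation): no change (libuwat)
  ⇒ as a loan: libuwat
Annika 'livowot' matches the inherited outcome exactly, so it is an inherited cognate, not a loan.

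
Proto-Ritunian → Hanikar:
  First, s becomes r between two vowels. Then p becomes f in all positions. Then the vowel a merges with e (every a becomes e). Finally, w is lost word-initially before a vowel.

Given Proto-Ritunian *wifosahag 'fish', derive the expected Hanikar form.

iforeheg

Hanikar: *wifosahag > wiforahag > wiforeheg > iforeheg  (by rhotacism, vowel merger, glide loss)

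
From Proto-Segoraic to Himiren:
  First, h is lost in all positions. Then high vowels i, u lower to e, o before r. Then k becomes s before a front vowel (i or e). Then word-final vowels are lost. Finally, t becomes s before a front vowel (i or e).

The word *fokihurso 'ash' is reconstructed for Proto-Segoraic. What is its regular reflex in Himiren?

fosiors

Himiren: start from *fokihurso.
  rule 1 (h-loss): fokihurso → fokiurso
  rule 2 (pre-rhotic lowering): fokiurso → fokiorso
  rule 3 (palatalisation): fokiorso → fosiorso
  rule 4 (apocope): fosiorso → fosiors
  rule 5: no change — fosiors
  ⇒ Himiren fosiors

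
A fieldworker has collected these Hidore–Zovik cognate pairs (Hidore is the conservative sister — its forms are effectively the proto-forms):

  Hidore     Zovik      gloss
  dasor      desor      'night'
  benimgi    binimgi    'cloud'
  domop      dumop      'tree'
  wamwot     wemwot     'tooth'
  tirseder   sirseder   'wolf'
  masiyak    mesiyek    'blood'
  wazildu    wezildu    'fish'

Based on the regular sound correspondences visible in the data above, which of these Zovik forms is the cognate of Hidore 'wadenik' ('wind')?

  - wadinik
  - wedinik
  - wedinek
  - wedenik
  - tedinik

dasor ~ desor, masiyak ~ mesiyek — Hidore a corresponds to Zovik e after a consonant, before a consonant other than r, m, n, p, b, f, v.
benimgi ~ binimgi — Hidore e corresponds to Zovik i after a consonant, before a nasal.
Applying these to Hidore 'wadenik':
  wadenik → wedenik   (a→e after a consonant, before a consonant other than r, m, n, p, b, f, v)
  wedenik → wedinik   (e→i after a consonant, before a nasal)
So the Zovik cognate is 'wedinik'.

wedinik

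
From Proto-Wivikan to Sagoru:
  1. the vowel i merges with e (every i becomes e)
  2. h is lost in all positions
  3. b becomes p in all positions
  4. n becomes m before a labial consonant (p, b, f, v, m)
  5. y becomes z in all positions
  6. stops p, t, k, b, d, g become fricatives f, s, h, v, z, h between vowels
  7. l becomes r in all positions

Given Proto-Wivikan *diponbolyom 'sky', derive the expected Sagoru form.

defomporzom

Sagoru: start from *diponbolyom.
  rule 1 (vowel merger): diponbolyom → deponbolyom
  rule 2: no change — deponbolyom
  rule 3 (unconditioned shift): deponbolyom → deponpolyom
  rule 4 (nasal place assimilation): deponpolyom → depompolyom
  rule 5 (unconditioned shift): depompolyom → depompolzom
  rule 6 (intervocalic lenition): depompolzom → defompolzom
  rule 7 (unconditioned shift): defompolzom → defomporzom
  ⇒ Sagoru defomporzom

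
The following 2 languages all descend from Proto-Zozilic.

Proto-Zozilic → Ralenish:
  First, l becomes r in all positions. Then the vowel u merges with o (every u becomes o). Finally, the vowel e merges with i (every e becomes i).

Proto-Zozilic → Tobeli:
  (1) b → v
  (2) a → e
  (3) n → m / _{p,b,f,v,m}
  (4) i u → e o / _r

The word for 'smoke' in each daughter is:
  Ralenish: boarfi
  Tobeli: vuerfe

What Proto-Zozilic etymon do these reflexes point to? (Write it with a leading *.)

Position 1: Ralenish has b, Tobeli has v. Ralenish preserves b here (none of its changes turn any other segment into b), so the proto-segment is *b.
Position 6: Ralenish has i, Tobeli has e. Taking the neighbouring segments as reconstructed: Ralenish i could go back to *e or *i; Tobeli e could go back to *a or *e — the one source consistent with every daughter is *e.
Verify the candidate proto-form against each daughter:
Ralenish: start from *buarfe.
  rule 1: no change — buarfe
  rule 2 (vowel merger): buarfe → boarfe
  rule 3 (vowel merger): boarfe → boarfi
  ⇒ Ralenish boarfi
Tobeli: *buarfe
  buarfe → vuarfe   [unconditioned shift]
  vuarfe → vuerfe   [vowel merger]
  vuerfe (rule 3 does not apply)
  vuerfe (rule 4 does not apply)
  giving Tobeli vuerfe.
No other proto-form is consistent with every reflex, so the reconstruction is *buarfe.

*buarfe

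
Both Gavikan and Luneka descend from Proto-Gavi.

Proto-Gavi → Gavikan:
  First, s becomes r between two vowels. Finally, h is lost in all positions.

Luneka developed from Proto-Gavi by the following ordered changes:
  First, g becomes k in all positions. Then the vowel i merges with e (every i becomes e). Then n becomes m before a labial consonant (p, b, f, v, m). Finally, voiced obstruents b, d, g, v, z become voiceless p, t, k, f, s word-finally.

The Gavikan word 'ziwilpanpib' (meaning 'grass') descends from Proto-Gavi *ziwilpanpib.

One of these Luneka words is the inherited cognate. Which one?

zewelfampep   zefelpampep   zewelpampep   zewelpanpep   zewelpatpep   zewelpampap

zewelpampep

Luneka: start from *ziwilpanpib.
  rule 1: no change — ziwilpanpib
  rule 2 (vowel merger): ziwilpanpib → zewelpanpeb
  rule 3 (nasal place assimilation): zewelpanpeb → zewelpampeb
  rule 4 (final devoicing): zewelpampeb → zewelpampep
  ⇒ Luneka zewelpampep
The other candidates each miss or misapply at least one Luneka change.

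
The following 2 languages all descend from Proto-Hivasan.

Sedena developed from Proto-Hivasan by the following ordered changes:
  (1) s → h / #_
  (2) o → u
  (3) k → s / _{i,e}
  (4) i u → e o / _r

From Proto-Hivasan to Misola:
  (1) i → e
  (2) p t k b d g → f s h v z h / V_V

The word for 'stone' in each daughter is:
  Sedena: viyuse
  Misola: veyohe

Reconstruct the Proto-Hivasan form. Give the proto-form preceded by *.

*viyoke

Position 4: Sedena has u, Misola has o. Misola preserves o here (none of its changes turn any other segment into o), so the proto-segment is *o.
Position 2: Sedena has i, Misola has e. Sedena preserves i here (none of its changes turn any other segment into i), so the proto-segment is *i.
Continuing position by position gives *viyoke; check it forward:
Sedena: start from *viyoke.
  rule 1: no change — viyoke
  rule 2 (vowel merger): viyoke → viyuke
  rule 3 (palatalisation): viyuke → viyuse
  rule 4: no change — viyuse
  ⇒ Sedena viyuse
Misola: *viyoke
  viyoke → veyoke   [vowel merger]
  veyoke → veyohe   [intervocalic lenition]
  giving Misola veyohe.
Only *viyoke yields all of Sedena viyuse, Misola veyohe.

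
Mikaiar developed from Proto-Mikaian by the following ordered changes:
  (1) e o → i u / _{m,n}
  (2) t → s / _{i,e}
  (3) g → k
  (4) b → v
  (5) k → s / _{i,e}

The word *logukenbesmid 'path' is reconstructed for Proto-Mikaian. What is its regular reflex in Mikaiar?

lokusinvesmid

Mikaiar: start from *logukenbesmid.
  rule 1 (pre-nasal raising): logukenbesmid → logukinbesmid
  rule 2: no change — logukinbesmid
  rule 3 (unconditioned shift): logukinbesmid → lokukinbesmid
  rule 4 (unconditioned shift): lokukinbesmid → lokukinvesmid
  rule 5 (palatalisation): lokukinvesmid → lokusinvesmid
  ⇒ Mikaiar lokusinvesmid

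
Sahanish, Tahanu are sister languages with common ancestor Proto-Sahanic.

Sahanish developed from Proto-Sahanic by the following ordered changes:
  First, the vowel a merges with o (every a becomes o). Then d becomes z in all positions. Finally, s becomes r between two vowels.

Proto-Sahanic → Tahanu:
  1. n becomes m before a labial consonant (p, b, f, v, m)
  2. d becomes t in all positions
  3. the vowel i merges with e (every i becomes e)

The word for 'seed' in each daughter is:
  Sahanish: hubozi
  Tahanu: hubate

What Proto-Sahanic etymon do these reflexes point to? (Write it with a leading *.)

*hubadi

Position 6: Sahanish has i, Tahanu has e. Sahanish preserves i here (none of its changes turn any other segment into i), so the proto-segment is *i.
Position 5: Sahanish has z, Tahanu has t. Taking the neighbouring segments as reconstructed: Sahanish z could go back to *d or *z; Tahanu t could go back to *t or *d — the one source consistent with every daughter is *d.
Position 4: Sahanish has o, Tahanu has a. Tahanu preserves a here (none of its changes turn any other segment into a), so the proto-segment is *a.
Verify the candidate proto-form against each daughter:
Sahanish: *hubadi > hubodi > hubozi  (by vowel merger, unconditioned shift)
Tahanu: *hubadi
  hubadi (rule 1 does not apply)
  hubadi → hubati   [unconditioned shift]
  hubati → hubate   [vowel merger]
  giving Tahanu hubate.
Only *hubadi yields all of Sahanish hubozi, Tahanu hubate.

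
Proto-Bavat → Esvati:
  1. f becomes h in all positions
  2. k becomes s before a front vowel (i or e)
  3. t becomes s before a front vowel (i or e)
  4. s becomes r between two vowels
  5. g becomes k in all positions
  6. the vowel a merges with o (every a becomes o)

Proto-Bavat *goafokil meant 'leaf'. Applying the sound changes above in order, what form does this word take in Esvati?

koohoril

Esvati: start from *goafokil.
  rule 1 (unconditioned shift): goafokil → goahokil
  rule 2 (palatalisation): goahokil → goahosil
  rule 3: no change — goahosil
  rule 4 (rhotacism): goahosil → goahoril
  rule 5 (unconditioned shift): goahoril → koahoril
  rule 6 (vowel merger): koahoril → koohoril
  ⇒ Esvati koohoril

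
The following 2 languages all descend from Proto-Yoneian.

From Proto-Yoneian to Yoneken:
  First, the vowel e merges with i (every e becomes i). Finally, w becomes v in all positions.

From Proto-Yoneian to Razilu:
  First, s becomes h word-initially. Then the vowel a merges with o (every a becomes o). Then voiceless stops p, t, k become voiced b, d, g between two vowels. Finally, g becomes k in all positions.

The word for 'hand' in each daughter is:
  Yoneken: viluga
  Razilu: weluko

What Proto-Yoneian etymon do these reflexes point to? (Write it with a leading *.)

*weluga

Position 5: Yoneken has g, Razilu has k. Yoneken preserves g here (none of its changes turn any other segment into g), so the proto-segment is *g.
Position 6: Yoneken has a, Razilu has o. Yoneken preserves a here (none of its changes turn any other segment into a), so the proto-segment is *a.
Position 2: Yoneken has i, Razilu has e. Razilu preserves e here (none of its changes turn any other segment into e), so the proto-segment is *e.
This points to *weluga. Verify forward in each daughter:
Yoneken: *weluga
  weluga → wiluga   [vowel merger]
  wiluga → viluga   [unconditioned shift]
  giving Yoneken viluga.
Razilu: start from *weluga.
  rule 1: no change — weluga
  rule 2 (vowel merger): weluga → welugo
  rule 3: no change — welugo
  rule 4 (unconditioned shift): welugo → weluko
  ⇒ Razilu weluko
No other proto-form is consistent with every reflex, so the reconstruction is *weluga.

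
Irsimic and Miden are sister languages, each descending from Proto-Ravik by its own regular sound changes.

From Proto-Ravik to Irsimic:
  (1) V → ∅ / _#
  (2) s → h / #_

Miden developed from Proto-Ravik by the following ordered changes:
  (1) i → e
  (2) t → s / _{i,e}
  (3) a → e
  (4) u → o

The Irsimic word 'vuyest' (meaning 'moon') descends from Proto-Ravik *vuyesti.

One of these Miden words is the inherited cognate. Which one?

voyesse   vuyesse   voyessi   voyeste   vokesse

Miden: *vuyesti
  vuyesti → vuyeste   [vowel merger]
  vuyeste → vuyesse   [palatalisation]
  vuyesse (rule 3 does not apply)
  vuyesse → voyesse   [vowel merger]
  giving Miden voyesse.
Only 'voyesse' matches the regular Miden development of *vuyesti.

voyesse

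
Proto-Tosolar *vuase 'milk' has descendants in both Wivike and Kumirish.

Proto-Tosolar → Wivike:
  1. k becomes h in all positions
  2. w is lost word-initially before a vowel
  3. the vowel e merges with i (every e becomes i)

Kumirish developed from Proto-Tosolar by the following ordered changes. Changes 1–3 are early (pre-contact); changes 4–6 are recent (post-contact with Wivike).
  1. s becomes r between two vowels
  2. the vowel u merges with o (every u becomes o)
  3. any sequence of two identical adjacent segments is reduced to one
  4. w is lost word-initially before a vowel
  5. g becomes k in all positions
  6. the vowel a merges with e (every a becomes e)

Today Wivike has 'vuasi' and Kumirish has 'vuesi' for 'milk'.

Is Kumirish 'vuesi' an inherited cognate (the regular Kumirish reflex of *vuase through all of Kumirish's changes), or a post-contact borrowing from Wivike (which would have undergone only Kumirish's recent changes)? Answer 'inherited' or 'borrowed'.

borrowed

If inherited, *vuase would pass through all of Kumirish's changes:
Kumirish: *vuase > vuare > voare > voere  (by rhotacism, vowel merger, vowel merger)
If borrowed from Wivike 'vuasi' after the early changes, it would undergo only the recent ones:
  rule 4 (glide loss): no change (vuasi)
  rule 5 (unconditioned shift): no change (vuasi)
  rule 6 (vowel merger): vuasi → vuesi
  ⇒ as a loan: vuesi
Kumirish 'vuesi' matches the loan outcome 'vuesi', not the inherited 'voere' — it skipped the early Kumirish changes, so it was borrowed from Wivike.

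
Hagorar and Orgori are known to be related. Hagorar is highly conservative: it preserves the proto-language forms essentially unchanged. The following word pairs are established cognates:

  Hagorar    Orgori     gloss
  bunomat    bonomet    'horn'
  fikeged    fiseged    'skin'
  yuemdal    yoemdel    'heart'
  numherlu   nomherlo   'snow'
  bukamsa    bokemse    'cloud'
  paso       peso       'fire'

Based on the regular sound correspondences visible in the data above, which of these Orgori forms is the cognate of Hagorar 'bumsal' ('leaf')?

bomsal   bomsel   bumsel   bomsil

numherlu ~ nomherlo — Hagorar u corresponds to Orgori o after a consonant, before a nasal.
bunomat ~ bonomet, yuemdal ~ yoemdel — Hagorar a corresponds to Orgori e after a consonant, before a consonant other than r, m, n, p, b, f, v.
Applying these to Hagorar 'bumsal':
  bumsal → bomsal   (u→o after a consonant, before a nasal)
  bomsal → bomsel   (a→e after a consonant, before a consonant other than r, m, n, p, b, f, v)
So the Orgori cognate is 'bomsel'.

bomsel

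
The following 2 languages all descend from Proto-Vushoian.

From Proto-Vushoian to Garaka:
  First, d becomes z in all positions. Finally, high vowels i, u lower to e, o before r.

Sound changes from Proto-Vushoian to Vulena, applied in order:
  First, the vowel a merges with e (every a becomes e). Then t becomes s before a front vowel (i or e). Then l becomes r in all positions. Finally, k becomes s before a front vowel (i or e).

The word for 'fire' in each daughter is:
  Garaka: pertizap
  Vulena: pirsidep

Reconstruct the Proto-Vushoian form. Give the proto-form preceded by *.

Position 6: Garaka has z, Vulena has d. Vulena preserves d here (none of its changes turn any other segment into d), so the proto-segment is *d.
Position 2: Garaka has e, Vulena has i. Vulena preserves i here (none of its changes turn any other segment into i), so the proto-segment is *i.
Continuing position by position gives *pirtidap; check it forward:
Garaka: start from *pirtidap.
  rule 1 (unconditioned shift): pirtidap → pirtizap
  rule 2 (pre-rhotic lowering): pirtizap → pertizap
  ⇒ Garaka pertizap
Vulena: *pirtidap
  pirtidap → pirtidep   [vowel merger]
  pirtidep → pirsidep   [palatalisation]
  pirsidep (rule 3 does not apply)
  pirsidep (rule 4 does not apply)
  giving Vulena pirsidep.
Only *pirtidap yields all of Garaka pertizap, Vulena pirsidep.

*pirtidap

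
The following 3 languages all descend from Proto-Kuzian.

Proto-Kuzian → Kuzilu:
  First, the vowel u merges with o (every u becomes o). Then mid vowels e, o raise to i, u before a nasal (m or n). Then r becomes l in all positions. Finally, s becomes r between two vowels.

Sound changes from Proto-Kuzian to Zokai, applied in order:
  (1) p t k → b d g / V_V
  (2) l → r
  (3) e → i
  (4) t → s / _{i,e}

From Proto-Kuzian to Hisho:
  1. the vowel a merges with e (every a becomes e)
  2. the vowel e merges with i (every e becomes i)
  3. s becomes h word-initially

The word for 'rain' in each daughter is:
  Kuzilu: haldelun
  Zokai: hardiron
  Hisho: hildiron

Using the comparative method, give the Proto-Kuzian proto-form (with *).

*halderon

Position 7: Kuzilu has u, Zokai has o, Hisho has o. Zokai preserves o here (none of its changes turn any other segment into o), so the proto-segment is *o.
Position 3: Kuzilu has l, Zokai has r, Hisho has l. Hisho preserves l here (none of its changes turn any other segment into l), so the proto-segment is *l.
Position 5: Kuzilu has e, Zokai has i, Hisho has i. Kuzilu preserves e here (none of its changes turn any other segment into e), so the proto-segment is *e.
Verify the candidate proto-form against each daughter:
Kuzilu: *halderon
  halderon (rule 1 does not apply)
  halderon → halderun   [pre-nasal raising]
  halderun → haldelun   [unconditioned shift]
  haldelun (rule 4 does not apply)
  giving Kuzilu haldelun.
Zokai: *halderon > harderon > hardiron  (by unconditioned shift, vowel merger)
Hisho: *halderon > helderon > hildiron  (by vowel merger, vowel merger)
*halderon is the unique common source.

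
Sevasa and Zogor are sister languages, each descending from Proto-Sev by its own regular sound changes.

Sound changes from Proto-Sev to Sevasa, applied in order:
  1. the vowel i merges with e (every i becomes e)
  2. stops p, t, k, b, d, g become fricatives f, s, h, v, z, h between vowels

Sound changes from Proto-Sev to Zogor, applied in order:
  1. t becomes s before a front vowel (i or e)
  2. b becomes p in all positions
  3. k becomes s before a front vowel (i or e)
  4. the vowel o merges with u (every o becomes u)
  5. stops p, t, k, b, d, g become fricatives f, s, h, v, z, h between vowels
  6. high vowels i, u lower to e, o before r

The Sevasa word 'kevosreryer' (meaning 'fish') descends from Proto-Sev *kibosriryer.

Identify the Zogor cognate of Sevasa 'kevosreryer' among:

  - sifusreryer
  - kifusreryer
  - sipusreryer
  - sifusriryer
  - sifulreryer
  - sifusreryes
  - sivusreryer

sifusreryer

Zogor: *kibosriryer
  kibosriryer (rule 1 does not apply)
  kibosriryer → kiposriryer   [unconditioned shift]
  kiposriryer → siposriryer   [palatalisation]
  siposriryer → sipusriryer   [vowel merger]
  sipusriryer → sifusriryer   [intervocalic lenition]
  sifusriryer → sifusreryer   [pre-rhotic lowering]
  giving Zogor sifusreryer.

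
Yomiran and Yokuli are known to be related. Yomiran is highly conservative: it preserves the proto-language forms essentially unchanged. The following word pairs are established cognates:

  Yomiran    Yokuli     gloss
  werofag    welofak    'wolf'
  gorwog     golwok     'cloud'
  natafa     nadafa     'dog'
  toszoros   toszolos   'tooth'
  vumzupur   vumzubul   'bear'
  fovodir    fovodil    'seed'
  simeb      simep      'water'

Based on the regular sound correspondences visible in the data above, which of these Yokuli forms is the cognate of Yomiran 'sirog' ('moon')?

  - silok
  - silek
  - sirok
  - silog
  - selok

werofag ~ welofak, toszoros ~ toszolos — Yomiran r corresponds to Yokuli l between vowels (before a back vowel).
werofag ~ welofak, gorwog ~ golwok — Yomiran g corresponds to Yokuli k word-finally.
Applying these to Yomiran 'sirog':
  sirog → silog   (r→l between vowels (before a back vowel))
  silog → silok   (g→k word-finally)
So the Yokuli cognate is 'silok'.

silok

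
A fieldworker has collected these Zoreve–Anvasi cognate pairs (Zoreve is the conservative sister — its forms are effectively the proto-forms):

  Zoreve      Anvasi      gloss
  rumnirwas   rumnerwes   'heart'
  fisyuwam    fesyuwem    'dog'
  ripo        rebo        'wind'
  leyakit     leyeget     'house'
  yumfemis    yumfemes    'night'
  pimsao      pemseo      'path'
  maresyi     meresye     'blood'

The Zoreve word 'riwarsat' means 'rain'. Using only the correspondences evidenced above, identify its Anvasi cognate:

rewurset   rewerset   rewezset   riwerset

rewerset

fisyuwam ~ fesyuwem, leyakit ~ leyeget — Zoreve i corresponds to Anvasi e after a consonant, before a consonant other than r, m, n, p, b, f, v.
maresyi ~ meresye — Zoreve a corresponds to Anvasi e after a consonant, before r.
rumnirwas ~ rumnerwes, leyakit ~ leyeget — Zoreve a corresponds to Anvasi e after a consonant, before a consonant other than r, m, n, p, b, f, v.
Applying these to Zoreve 'riwarsat':
  riwarsat → rewarsat   (i→e after a consonant, before a consonant other than r, m, n, p, b, f, v)
  rewarsat → rewersat   (a→e after a consonant, before r)
  rewersat → rewerset   (a→e after a consonant, before a consonant other than r, m, n, p, b, f, v)
So the Anvasi cognate is 'rewerset'.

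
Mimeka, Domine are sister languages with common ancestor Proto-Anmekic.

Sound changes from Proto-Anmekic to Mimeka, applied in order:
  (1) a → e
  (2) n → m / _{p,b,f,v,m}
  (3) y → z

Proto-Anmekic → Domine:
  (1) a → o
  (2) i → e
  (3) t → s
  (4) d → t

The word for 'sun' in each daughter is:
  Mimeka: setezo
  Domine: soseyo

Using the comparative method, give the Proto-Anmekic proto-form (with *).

*sateyo

Position 2: Mimeka has e, Domine has o. Taking the neighbouring segments as reconstructed: Mimeka e could go back to *a or *e; Domine o could go back to *a or *o — the one source consistent with every daughter is *a.
Position 5: Mimeka has z, Domine has y. Domine preserves y here (none of its changes turn any other segment into y), so the proto-segment is *y.
Continuing position by position gives *sateyo; check it forward:
Mimeka: *sateyo > seteyo > setezo  (by vowel merger, unconditioned shift)
Domine: *sateyo > soteyo > soseyo  (by vowel merger, unconditioned shift)
*sateyo is the unique common source.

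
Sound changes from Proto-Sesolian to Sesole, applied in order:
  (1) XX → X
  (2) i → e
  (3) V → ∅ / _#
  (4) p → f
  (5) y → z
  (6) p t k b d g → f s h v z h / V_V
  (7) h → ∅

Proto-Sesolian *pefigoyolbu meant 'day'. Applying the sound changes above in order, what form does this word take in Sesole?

fefeozolb

Sesole: *pefigoyolbu > pefegoyolbu > pefegoyolb > fefegoyolb > fefegozolb > fefehozolb > fefeozolb  (by vowel merger, apocope, unconditioned shift, unconditioned shift, intervocalic lenition, h-loss)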